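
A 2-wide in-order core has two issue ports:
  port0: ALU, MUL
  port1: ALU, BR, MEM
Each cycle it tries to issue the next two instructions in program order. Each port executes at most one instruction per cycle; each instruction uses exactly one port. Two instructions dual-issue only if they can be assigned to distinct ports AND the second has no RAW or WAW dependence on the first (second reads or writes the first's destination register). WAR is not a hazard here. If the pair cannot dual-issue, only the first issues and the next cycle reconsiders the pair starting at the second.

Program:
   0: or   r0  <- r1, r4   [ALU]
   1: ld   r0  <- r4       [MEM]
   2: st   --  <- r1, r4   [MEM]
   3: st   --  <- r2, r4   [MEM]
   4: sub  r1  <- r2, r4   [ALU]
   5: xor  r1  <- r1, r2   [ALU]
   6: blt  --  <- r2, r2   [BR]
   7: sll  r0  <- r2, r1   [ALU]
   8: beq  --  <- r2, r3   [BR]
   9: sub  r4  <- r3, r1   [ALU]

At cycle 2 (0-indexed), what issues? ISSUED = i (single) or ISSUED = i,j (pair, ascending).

ISSUED = 2

  cy0 -> i0 (or.ALU) WAW r0
  cy1 -> i1 (ld.MEM) no-port MEM/MEM
  cy2 -> i2 (st.MEM) no-port MEM/MEM
  cy3 -> i3&i4 (st.MEM+sub.ALU) 2-wide
  cy4 -> i5&i6 (xor.ALU+blt.BR) 2-wide
  cy5 -> i7&i8 (sll.ALU+beq.BR) 2-wide
  cy6 -> i9 (sub.ALU) tail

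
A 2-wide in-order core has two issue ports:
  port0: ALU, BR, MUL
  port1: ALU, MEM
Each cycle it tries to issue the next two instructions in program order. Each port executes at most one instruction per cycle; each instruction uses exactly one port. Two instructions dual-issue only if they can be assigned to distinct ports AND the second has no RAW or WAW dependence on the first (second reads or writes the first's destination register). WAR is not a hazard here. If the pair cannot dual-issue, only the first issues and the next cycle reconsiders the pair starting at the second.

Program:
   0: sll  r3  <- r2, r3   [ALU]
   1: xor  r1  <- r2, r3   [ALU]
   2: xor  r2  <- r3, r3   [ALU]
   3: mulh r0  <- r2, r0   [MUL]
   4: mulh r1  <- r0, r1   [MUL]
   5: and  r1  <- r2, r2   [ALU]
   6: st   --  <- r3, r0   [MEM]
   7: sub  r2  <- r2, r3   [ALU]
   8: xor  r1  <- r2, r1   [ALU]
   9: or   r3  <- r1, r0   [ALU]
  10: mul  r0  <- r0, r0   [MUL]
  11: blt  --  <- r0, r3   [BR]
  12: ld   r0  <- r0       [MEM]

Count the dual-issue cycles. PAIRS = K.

#0 head=0: sll i0 RAW r3
#1 head=1: xor;xor i1+i2 dual
#2 head=3: mulh i3 no-port MUL/MUL
#3 head=4: mulh i4 WAW r1
#4 head=5: and;st i5+i6 dual
#5 head=7: sub i7 RAW r2
#6 head=8: xor i8 RAW r1
#7 head=9: or;mul i9+i10 dual
#8 head=11: blt;ld i11+i12 dual

PAIRS = 4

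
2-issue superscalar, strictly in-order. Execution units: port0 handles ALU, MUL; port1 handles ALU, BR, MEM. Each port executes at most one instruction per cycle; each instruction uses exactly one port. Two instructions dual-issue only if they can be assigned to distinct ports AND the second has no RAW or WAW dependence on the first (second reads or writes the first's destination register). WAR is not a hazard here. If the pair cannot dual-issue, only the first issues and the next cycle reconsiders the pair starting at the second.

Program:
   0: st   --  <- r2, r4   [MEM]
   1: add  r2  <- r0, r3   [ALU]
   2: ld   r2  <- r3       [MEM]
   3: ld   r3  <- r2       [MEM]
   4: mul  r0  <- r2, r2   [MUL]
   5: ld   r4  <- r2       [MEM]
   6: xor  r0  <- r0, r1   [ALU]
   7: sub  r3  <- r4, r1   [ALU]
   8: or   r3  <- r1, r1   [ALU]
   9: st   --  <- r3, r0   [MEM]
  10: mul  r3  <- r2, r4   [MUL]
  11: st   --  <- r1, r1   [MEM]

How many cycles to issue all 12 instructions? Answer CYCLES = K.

#0 head=0: st.MEM/add.ALU i0/i1 pair
#1 head=2: ld.MEM i2 no-port MEM/MEM
#2 head=3: ld.MEM/mul.MUL i3/i4 pair
#3 head=5: ld.MEM/xor.ALU i5/i6 pair
#4 head=7: sub.ALU i7 WAW r3
#5 head=8: or.ALU i8 RAW r3
#6 head=9: st.MEM/mul.MUL i9/i10 pair
#7 head=11: st.MEM i11 tail

CYCLES = 8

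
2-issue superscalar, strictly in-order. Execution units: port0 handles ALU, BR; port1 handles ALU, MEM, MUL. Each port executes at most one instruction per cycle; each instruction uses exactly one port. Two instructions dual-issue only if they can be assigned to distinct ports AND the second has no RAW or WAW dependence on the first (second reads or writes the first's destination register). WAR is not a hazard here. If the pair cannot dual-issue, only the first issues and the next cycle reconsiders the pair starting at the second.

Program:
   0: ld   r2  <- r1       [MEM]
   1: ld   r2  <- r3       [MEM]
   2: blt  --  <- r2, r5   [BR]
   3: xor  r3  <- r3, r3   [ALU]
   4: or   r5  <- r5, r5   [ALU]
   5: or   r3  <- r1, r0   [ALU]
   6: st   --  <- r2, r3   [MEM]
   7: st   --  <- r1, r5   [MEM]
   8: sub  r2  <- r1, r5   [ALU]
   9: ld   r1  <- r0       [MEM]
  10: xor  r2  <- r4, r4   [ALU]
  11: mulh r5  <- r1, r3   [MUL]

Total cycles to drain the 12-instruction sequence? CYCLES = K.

CYCLES = 8

[0] i0  ld  -- no-port MEM/MEM
[1] i1  ld  -- RAW r2
[2] i2&i3  blt;xor  -- 2-wide
[3] i4&i5  or;or  -- 2-wide
[4] i6  st  -- no-port MEM/MEM
[5] i7&i8  st;sub  -- 2-wide
[6] i9&i10  ld;xor  -- 2-wide
[7] i11  mulh  -- tail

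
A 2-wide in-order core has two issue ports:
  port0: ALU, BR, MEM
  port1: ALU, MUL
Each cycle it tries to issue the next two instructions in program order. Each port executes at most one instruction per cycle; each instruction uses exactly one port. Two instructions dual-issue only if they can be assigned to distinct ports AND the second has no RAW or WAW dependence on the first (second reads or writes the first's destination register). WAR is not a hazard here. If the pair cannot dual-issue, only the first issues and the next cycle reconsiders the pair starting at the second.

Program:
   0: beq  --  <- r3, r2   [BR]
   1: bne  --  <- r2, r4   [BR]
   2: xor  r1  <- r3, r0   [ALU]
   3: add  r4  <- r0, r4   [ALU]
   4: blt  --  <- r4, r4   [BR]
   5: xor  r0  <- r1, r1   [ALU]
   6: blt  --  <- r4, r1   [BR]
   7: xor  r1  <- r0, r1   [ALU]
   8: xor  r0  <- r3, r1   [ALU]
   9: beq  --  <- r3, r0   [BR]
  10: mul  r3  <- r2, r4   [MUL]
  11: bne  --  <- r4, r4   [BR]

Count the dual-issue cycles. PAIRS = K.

PAIRS = 4

  cy0 -> i0 (beq) no-port BR/BR
  cy1 -> i1&i2 (bne xor) dual
  cy2 -> i3 (add) RAW r4
  cy3 -> i4&i5 (blt xor) dual
  cy4 -> i6&i7 (blt xor) dual
  cy5 -> i8 (xor) RAW r0
  cy6 -> i9&i10 (beq mul) dual
  cy7 -> i11 (bne) tail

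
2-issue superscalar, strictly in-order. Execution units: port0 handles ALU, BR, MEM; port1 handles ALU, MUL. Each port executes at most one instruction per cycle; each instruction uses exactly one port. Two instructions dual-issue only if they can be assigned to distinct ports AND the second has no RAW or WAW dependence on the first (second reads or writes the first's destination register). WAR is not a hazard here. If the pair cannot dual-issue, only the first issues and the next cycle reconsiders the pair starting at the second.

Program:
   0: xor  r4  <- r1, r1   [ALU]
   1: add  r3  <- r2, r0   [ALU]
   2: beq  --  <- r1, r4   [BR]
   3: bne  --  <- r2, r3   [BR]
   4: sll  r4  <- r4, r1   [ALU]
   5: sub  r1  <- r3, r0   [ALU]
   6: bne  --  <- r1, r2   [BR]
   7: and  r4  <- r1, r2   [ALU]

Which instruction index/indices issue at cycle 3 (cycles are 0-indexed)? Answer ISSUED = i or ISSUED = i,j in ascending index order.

ISSUED = 5

  cy0 -> i0/i1 (xor/add) pair
  cy1 -> i2 (beq) no-port BR/BR
  cy2 -> i3/i4 (bne/sll) pair
  cy3 -> i5 (sub) RAW r1
  cy4 -> i6/i7 (bne/and) pair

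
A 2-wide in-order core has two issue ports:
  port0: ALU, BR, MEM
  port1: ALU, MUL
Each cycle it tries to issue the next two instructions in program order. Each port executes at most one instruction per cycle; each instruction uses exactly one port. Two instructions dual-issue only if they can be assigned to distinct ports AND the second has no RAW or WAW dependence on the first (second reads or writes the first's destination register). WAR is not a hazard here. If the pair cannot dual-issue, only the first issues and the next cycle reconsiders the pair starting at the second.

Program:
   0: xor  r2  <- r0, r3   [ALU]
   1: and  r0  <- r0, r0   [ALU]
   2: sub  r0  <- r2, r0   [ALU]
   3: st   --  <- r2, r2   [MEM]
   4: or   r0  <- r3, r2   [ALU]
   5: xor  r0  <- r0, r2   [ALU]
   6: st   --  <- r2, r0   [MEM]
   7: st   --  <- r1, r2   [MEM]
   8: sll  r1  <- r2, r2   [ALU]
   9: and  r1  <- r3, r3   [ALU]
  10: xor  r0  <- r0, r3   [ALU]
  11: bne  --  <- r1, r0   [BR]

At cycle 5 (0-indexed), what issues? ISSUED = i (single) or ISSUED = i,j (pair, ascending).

t=0 i0/i1:xor.ALU;and.ALU ; dual
t=1 i2/i3:sub.ALU;st.MEM ; dual
t=2 i4:or.ALU ; RAW+WAW r0
t=3 i5:xor.ALU ; RAW r0
t=4 i6:st.MEM ; no-port MEM/MEM
t=5 i7/i8:st.MEM;sll.ALU ; dual
t=6 i9/i10:and.ALU;xor.ALU ; dual
t=7 i11:bne.BR ; tail

ISSUED = 7,8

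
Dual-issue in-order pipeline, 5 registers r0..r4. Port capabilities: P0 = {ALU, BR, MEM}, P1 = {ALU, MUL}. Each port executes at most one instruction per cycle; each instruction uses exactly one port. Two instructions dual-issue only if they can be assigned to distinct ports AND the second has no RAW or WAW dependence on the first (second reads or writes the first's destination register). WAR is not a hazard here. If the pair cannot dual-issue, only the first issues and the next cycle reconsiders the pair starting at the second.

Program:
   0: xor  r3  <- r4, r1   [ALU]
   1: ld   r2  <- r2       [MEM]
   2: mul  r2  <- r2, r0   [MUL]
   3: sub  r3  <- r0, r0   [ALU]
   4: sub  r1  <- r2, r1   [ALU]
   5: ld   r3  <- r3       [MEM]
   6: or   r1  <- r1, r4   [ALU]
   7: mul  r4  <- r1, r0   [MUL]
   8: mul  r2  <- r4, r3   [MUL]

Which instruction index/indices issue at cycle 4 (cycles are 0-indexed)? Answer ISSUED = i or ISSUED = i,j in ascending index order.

  cy0 -> i0,i1 (xor.ALU ld.MEM) pair
  cy1 -> i2,i3 (mul.MUL sub.ALU) pair
  cy2 -> i4,i5 (sub.ALU ld.MEM) pair
  cy3 -> i6 (or.ALU) RAW r1
  cy4 -> i7 (mul.MUL) no-port MUL/MUL
  cy5 -> i8 (mul.MUL) tail

ISSUED = 7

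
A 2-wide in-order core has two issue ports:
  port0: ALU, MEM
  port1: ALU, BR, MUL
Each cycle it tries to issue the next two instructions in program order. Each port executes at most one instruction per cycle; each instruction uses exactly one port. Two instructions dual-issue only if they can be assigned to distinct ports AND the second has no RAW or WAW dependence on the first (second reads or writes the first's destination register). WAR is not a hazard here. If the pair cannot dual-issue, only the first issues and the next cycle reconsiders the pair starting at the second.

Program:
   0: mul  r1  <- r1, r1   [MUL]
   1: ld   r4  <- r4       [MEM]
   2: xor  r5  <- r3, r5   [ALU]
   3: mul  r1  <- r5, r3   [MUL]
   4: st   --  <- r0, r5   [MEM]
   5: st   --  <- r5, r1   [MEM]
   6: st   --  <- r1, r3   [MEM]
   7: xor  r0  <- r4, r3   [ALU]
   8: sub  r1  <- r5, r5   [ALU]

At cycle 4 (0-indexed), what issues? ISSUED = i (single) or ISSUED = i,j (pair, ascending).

#0 head=0: mul+ld i0,i1 2-wide
#1 head=2: xor i2 RAW r5
#2 head=3: mul+st i3,i4 2-wide
#3 head=5: st i5 no-port MEM/MEM
#4 head=6: st+xor i6,i7 2-wide
#5 head=8: sub i8 tail

ISSUED = 6,7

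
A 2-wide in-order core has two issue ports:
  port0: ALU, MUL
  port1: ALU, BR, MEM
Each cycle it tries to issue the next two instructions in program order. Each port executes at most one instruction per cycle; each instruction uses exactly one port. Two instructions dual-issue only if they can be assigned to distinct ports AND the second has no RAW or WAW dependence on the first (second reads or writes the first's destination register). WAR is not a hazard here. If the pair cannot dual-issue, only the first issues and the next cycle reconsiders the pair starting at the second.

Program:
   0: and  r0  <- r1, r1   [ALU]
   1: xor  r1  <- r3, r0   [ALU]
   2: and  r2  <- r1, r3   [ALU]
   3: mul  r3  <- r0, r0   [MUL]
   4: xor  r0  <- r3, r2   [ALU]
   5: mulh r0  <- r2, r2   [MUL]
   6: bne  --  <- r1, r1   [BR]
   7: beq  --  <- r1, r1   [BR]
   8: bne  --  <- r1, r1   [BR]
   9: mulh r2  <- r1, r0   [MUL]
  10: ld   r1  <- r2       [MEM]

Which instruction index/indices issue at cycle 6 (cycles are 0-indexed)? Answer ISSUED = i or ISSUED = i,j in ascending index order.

ISSUED = 8,9

t=0 i0:and.ALU ; RAW r0
t=1 i1:xor.ALU ; RAW r1
t=2 i2,i3:and.ALU mul.MUL ; 2-wide
t=3 i4:xor.ALU ; WAW r0
t=4 i5,i6:mulh.MUL bne.BR ; 2-wide
t=5 i7:beq.BR ; no-port BR/BR
t=6 i8,i9:bne.BR mulh.MUL ; 2-wide
t=7 i10:ld.MEM ; tail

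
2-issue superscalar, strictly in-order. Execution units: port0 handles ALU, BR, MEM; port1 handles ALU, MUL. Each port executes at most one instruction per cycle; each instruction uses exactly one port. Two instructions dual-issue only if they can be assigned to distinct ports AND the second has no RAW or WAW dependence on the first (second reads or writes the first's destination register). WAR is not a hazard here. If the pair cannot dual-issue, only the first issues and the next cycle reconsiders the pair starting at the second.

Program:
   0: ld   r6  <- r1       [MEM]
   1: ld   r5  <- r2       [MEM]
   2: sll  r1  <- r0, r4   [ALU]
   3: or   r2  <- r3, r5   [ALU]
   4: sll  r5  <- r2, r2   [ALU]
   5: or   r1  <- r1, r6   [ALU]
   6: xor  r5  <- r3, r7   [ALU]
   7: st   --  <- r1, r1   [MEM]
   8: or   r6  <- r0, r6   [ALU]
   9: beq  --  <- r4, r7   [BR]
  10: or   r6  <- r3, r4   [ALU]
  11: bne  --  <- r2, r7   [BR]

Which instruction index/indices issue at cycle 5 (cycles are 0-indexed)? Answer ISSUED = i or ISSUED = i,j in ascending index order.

ISSUED = 8,9

c0: i0 ld  no-port MEM/MEM
c1: i1/i2 ld;sll  2-wide
c2: i3 or  RAW r2
c3: i4/i5 sll;or  2-wide
c4: i6/i7 xor;st  2-wide
c5: i8/i9 or;beq  2-wide
c6: i10/i11 or;bne  2-wide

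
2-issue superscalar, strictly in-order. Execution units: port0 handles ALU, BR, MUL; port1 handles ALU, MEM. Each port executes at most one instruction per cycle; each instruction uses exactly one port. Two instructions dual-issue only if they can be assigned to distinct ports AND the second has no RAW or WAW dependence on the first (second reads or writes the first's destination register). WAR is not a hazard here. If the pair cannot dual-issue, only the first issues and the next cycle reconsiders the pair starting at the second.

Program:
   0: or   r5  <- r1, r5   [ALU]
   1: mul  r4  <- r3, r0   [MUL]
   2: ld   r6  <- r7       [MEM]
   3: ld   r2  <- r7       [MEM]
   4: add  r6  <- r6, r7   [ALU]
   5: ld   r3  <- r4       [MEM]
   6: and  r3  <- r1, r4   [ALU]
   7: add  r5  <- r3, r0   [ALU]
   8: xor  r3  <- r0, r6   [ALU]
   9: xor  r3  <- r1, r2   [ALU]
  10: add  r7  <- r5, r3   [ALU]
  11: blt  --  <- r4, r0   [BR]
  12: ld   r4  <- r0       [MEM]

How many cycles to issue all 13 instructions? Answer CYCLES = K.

CYCLES = 9

c0: i0/i1 or mul  2-wide
c1: i2 ld  no-port MEM/MEM
c2: i3/i4 ld add  2-wide
c3: i5 ld  WAW r3
c4: i6 and  RAW r3
c5: i7/i8 add xor  2-wide
c6: i9 xor  RAW r3
c7: i10/i11 add blt  2-wide
c8: i12 ld  tail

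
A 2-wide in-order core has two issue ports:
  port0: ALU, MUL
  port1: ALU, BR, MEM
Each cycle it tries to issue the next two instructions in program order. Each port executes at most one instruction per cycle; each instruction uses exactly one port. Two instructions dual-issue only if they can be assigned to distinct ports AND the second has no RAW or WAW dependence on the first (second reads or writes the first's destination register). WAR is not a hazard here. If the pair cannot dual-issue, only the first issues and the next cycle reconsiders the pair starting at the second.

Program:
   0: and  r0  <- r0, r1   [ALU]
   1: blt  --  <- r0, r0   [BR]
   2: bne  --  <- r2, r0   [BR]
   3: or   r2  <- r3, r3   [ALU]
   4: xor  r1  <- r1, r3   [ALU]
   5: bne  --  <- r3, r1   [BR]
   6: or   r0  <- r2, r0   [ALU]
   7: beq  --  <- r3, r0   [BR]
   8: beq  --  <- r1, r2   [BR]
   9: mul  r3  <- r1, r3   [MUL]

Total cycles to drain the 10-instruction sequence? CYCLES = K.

CYCLES = 7

t=0 i0:and ; RAW r0
t=1 i1:blt ; no-port BR/BR
t=2 i2+i3:bne+or ; 2-wide
t=3 i4:xor ; RAW r1
t=4 i5+i6:bne+or ; 2-wide
t=5 i7:beq ; no-port BR/BR
t=6 i8+i9:beq+mul ; 2-wide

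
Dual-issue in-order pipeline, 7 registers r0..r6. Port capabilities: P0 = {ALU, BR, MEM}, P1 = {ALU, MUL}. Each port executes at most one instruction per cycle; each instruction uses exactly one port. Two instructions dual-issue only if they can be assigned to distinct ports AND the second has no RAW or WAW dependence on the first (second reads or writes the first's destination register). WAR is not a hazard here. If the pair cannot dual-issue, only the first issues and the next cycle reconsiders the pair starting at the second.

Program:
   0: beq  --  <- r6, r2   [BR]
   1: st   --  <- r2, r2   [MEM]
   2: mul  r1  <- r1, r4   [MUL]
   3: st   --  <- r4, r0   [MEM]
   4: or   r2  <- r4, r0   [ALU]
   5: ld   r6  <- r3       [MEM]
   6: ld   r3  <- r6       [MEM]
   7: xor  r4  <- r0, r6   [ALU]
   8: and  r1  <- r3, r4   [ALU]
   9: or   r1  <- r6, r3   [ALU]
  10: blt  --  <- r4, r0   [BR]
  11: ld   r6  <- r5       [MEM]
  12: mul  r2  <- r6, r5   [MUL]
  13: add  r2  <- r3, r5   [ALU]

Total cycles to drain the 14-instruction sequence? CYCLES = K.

CYCLES = 10

t=0 i0:beq ; no-port BR/MEM
t=1 i1/i2:st+mul ; pair
t=2 i3/i4:st+or ; pair
t=3 i5:ld ; no-port MEM/MEM
t=4 i6/i7:ld+xor ; pair
t=5 i8:and ; WAW r1
t=6 i9/i10:or+blt ; pair
t=7 i11:ld ; RAW r6
t=8 i12:mul ; WAW r2
t=9 i13:add ; tail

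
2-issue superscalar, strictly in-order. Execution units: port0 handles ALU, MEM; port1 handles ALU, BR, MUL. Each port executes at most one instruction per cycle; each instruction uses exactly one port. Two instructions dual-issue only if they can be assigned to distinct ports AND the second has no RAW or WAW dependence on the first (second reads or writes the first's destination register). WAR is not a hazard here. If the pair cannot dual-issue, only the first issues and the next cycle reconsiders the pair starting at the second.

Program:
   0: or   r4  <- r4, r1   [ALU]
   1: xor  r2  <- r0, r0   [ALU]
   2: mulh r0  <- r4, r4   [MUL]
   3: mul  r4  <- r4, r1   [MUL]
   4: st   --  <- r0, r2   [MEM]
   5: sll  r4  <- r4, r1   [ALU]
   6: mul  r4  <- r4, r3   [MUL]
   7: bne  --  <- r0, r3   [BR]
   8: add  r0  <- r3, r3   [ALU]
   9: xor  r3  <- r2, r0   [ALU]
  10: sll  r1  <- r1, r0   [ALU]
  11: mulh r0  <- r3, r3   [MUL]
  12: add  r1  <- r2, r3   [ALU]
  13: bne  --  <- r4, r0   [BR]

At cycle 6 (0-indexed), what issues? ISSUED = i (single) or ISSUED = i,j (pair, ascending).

ISSUED = 9,10

c0: i0,i1 or+xor  dual
c1: i2 mulh  no-port MUL/MUL
c2: i3,i4 mul+st  dual
c3: i5 sll  RAW+WAW r4
c4: i6 mul  no-port MUL/BR
c5: i7,i8 bne+add  dual
c6: i9,i10 xor+sll  dual
c7: i11,i12 mulh+add  dual
c8: i13 bne  tail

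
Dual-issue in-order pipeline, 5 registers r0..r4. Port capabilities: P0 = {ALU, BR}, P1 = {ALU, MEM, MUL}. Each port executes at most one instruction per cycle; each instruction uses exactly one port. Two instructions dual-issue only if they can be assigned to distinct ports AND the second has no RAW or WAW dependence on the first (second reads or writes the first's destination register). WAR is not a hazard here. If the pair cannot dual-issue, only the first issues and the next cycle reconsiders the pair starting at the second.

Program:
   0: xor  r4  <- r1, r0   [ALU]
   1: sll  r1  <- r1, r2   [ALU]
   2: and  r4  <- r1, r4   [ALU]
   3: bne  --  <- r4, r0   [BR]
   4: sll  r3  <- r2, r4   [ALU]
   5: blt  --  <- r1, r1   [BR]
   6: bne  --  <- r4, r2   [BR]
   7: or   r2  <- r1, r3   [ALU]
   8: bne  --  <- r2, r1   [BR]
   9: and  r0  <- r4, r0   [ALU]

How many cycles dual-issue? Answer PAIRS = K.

c0: i0/i1 xor.ALU sll.ALU  pair
c1: i2 and.ALU  RAW r4
c2: i3/i4 bne.BR sll.ALU  pair
c3: i5 blt.BR  no-port BR/BR
c4: i6/i7 bne.BR or.ALU  pair
c5: i8/i9 bne.BR and.ALU  pair

PAIRS = 4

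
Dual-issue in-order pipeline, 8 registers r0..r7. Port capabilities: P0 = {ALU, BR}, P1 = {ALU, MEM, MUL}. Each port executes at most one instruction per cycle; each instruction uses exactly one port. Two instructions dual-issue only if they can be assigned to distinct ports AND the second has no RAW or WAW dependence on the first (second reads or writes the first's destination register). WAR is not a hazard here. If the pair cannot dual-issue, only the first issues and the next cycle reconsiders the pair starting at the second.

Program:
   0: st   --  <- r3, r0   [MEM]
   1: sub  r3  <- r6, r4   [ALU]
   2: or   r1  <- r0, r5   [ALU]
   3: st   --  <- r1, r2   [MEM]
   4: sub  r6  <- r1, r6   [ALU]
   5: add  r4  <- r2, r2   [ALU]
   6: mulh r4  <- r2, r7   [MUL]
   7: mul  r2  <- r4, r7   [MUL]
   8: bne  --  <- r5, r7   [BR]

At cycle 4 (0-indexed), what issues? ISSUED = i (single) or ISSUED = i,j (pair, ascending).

ISSUED = 6

#0 head=0: st.MEM sub.ALU i0&i1 pair
#1 head=2: or.ALU i2 RAW r1
#2 head=3: st.MEM sub.ALU i3&i4 pair
#3 head=5: add.ALU i5 WAW r4
#4 head=6: mulh.MUL i6 no-port MUL/MUL
#5 head=7: mul.MUL bne.BR i7&i8 pair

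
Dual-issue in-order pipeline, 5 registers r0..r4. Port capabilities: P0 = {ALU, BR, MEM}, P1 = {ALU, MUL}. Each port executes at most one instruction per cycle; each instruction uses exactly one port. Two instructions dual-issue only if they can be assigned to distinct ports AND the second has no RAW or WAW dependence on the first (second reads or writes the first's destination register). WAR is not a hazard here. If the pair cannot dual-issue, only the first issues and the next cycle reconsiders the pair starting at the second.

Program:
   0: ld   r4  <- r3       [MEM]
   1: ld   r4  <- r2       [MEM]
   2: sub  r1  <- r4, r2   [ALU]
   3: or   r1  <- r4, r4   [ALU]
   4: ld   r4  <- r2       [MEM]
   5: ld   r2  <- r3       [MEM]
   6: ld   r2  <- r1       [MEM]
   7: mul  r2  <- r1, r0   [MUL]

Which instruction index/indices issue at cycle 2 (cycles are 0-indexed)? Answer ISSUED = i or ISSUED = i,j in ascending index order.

ISSUED = 2

c0: i0 ld.MEM  no-port MEM/MEM
c1: i1 ld.MEM  RAW r4
c2: i2 sub.ALU  WAW r1
c3: i3/i4 or.ALU;ld.MEM  2-wide
c4: i5 ld.MEM  no-port MEM/MEM
c5: i6 ld.MEM  WAW r2
c6: i7 mul.MUL  tail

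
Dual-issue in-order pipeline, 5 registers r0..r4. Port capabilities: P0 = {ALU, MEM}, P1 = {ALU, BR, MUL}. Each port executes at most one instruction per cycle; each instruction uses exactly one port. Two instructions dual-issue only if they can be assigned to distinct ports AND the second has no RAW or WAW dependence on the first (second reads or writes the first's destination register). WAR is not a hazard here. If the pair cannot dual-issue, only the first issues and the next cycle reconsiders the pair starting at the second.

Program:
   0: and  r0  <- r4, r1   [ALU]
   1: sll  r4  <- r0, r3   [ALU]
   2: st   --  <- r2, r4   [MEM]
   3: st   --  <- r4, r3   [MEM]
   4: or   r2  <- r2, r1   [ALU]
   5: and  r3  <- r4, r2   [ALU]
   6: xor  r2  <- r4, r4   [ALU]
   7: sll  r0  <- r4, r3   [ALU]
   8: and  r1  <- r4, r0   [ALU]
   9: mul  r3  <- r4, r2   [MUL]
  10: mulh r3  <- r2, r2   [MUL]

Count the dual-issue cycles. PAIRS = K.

0. and.ALU @i0  | RAW r0
1. sll.ALU @i1  | RAW r4
2. st.MEM @i2  | no-port MEM/MEM
3. st.MEM/or.ALU @i3,i4  | pair
4. and.ALU/xor.ALU @i5,i6  | pair
5. sll.ALU @i7  | RAW r0
6. and.ALU/mul.MUL @i8,i9  | pair
7. mulh.MUL @i10  | tail

PAIRS = 3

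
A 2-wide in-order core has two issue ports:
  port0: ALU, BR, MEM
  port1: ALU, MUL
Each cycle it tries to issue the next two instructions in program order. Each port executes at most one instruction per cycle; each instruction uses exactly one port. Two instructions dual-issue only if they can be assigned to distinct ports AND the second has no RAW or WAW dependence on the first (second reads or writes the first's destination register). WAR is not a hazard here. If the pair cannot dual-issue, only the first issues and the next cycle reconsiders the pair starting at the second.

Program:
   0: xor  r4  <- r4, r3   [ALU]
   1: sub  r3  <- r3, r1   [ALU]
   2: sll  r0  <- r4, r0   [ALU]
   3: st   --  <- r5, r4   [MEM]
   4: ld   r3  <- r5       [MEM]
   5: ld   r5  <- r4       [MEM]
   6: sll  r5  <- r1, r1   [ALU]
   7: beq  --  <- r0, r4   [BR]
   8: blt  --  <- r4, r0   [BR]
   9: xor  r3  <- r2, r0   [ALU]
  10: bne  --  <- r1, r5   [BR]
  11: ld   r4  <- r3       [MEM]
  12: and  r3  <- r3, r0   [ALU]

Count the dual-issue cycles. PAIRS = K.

PAIRS = 5

0. xor;sub @i0+i1  | pair
1. sll;st @i2+i3  | pair
2. ld @i4  | no-port MEM/MEM
3. ld @i5  | WAW r5
4. sll;beq @i6+i7  | pair
5. blt;xor @i8+i9  | pair
6. bne @i10  | no-port BR/MEM
7. ld;and @i11+i12  | pair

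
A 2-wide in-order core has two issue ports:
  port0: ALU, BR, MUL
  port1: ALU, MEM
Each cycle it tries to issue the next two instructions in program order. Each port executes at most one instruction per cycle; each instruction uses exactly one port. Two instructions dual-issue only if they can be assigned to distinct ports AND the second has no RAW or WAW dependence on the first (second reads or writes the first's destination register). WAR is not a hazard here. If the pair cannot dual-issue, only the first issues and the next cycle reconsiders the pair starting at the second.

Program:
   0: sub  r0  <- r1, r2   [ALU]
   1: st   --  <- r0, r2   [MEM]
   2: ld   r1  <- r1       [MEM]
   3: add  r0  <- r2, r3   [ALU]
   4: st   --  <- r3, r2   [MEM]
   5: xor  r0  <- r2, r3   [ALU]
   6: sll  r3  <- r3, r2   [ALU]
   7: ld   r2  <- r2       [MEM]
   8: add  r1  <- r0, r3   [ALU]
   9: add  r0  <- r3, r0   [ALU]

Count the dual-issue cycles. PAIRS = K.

  cy0 -> i0 (sub) RAW r0
  cy1 -> i1 (st) no-port MEM/MEM
  cy2 -> i2/i3 (ld+add) pair
  cy3 -> i4/i5 (st+xor) pair
  cy4 -> i6/i7 (sll+ld) pair
  cy5 -> i8/i9 (add+add) pair

PAIRS = 4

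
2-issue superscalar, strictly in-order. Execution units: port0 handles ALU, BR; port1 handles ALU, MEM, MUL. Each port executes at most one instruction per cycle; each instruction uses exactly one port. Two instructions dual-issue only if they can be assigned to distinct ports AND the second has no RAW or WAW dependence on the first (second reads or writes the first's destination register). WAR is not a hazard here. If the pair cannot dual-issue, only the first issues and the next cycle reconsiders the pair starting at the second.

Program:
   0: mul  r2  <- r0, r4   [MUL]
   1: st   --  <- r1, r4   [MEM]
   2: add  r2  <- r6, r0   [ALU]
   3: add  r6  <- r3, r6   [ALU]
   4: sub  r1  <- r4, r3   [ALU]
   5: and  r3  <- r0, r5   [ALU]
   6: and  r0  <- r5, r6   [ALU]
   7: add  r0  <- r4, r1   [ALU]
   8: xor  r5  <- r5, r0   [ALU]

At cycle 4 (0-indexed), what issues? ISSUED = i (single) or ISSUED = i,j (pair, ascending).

t=0 i0:mul.MUL ; no-port MUL/MEM
t=1 i1&i2:st.MEM add.ALU ; 2-wide
t=2 i3&i4:add.ALU sub.ALU ; 2-wide
t=3 i5&i6:and.ALU and.ALU ; 2-wide
t=4 i7:add.ALU ; RAW r0
t=5 i8:xor.ALU ; tail

ISSUED = 7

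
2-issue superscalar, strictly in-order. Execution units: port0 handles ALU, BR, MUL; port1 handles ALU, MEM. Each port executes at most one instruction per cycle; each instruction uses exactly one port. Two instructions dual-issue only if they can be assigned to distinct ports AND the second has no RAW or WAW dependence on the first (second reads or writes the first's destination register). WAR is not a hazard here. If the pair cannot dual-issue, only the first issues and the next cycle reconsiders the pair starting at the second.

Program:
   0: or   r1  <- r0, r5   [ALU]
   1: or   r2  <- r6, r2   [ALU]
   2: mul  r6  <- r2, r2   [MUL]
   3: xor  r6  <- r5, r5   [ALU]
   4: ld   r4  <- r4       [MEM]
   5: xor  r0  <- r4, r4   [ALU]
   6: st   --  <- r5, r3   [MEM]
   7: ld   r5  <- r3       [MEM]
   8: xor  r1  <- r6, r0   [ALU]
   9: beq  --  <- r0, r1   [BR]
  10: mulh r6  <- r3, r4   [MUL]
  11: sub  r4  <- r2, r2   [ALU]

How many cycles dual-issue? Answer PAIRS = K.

[0] i0&i1  or+or  -- pair
[1] i2  mul  -- WAW r6
[2] i3&i4  xor+ld  -- pair
[3] i5&i6  xor+st  -- pair
[4] i7&i8  ld+xor  -- pair
[5] i9  beq  -- no-port BR/MUL
[6] i10&i11  mulh+sub  -- pair

PAIRS = 5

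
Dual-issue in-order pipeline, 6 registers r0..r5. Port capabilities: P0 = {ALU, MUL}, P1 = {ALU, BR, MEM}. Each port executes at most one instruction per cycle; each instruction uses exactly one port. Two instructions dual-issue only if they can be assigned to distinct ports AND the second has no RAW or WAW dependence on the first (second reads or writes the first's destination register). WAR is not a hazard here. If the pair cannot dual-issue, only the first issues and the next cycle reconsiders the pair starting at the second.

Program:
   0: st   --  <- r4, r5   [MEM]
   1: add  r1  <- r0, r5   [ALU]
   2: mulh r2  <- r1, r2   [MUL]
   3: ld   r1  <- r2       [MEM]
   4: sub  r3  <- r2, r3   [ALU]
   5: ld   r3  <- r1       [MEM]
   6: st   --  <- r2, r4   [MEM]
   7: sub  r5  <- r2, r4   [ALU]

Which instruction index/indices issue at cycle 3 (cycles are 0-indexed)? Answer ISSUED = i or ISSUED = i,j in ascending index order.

ISSUED = 5

#0 head=0: st/add i0&i1 dual
#1 head=2: mulh i2 RAW r2
#2 head=3: ld/sub i3&i4 dual
#3 head=5: ld i5 no-port MEM/MEM
#4 head=6: st/sub i6&i7 dual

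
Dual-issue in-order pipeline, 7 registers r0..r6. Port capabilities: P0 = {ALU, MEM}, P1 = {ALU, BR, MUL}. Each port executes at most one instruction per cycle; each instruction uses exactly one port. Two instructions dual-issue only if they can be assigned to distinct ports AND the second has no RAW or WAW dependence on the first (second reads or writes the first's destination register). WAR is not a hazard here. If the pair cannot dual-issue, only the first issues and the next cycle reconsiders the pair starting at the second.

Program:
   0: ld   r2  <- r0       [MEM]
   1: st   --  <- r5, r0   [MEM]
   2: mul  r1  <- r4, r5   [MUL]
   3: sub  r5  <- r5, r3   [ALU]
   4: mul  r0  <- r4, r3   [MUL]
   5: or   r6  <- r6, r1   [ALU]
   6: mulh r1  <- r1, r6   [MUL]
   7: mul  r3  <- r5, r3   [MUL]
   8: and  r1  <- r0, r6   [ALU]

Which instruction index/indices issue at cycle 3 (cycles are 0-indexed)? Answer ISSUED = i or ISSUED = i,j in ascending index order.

ISSUED = 5

t=0 i0:ld.MEM ; no-port MEM/MEM
t=1 i1/i2:st.MEM;mul.MUL ; 2-wide
t=2 i3/i4:sub.ALU;mul.MUL ; 2-wide
t=3 i5:or.ALU ; RAW r6
t=4 i6:mulh.MUL ; no-port MUL/MUL
t=5 i7/i8:mul.MUL;and.ALU ; 2-wide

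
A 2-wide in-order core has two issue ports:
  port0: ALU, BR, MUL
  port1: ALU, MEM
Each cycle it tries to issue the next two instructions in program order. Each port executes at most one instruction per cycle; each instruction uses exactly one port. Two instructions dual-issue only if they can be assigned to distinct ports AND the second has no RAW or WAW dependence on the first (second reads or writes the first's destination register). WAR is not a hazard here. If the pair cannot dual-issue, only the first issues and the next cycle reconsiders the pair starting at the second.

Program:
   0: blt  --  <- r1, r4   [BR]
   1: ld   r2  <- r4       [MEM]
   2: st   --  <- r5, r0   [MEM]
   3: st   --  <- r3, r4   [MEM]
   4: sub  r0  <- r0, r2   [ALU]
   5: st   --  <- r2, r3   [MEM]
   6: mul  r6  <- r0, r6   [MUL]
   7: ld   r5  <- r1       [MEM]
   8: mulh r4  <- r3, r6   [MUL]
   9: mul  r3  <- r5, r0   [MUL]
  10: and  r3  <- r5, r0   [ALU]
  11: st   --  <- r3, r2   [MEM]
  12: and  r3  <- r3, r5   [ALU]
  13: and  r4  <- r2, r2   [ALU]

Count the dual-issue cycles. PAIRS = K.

0. blt+ld @i0/i1  | 2-wide
1. st @i2  | no-port MEM/MEM
2. st+sub @i3/i4  | 2-wide
3. st+mul @i5/i6  | 2-wide
4. ld+mulh @i7/i8  | 2-wide
5. mul @i9  | WAW r3
6. and @i10  | RAW r3
7. st+and @i11/i12  | 2-wide
8. and @i13  | tail

PAIRS = 5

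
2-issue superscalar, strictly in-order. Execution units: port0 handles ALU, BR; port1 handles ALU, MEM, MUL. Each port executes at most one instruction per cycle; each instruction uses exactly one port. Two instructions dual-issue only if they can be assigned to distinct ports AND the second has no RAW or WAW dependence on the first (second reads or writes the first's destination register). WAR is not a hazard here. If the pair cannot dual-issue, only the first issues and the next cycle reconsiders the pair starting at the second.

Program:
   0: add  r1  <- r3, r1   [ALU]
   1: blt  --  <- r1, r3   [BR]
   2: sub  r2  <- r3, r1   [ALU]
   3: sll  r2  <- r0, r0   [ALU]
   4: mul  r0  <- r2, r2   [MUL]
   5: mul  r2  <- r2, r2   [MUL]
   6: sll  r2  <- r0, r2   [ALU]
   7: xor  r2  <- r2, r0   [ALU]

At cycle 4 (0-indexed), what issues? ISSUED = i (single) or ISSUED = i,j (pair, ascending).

t=0 i0:add ; RAW r1
t=1 i1,i2:blt+sub ; pair
t=2 i3:sll ; RAW r2
t=3 i4:mul ; no-port MUL/MUL
t=4 i5:mul ; RAW+WAW r2
t=5 i6:sll ; RAW+WAW r2
t=6 i7:xor ; tail

ISSUED = 5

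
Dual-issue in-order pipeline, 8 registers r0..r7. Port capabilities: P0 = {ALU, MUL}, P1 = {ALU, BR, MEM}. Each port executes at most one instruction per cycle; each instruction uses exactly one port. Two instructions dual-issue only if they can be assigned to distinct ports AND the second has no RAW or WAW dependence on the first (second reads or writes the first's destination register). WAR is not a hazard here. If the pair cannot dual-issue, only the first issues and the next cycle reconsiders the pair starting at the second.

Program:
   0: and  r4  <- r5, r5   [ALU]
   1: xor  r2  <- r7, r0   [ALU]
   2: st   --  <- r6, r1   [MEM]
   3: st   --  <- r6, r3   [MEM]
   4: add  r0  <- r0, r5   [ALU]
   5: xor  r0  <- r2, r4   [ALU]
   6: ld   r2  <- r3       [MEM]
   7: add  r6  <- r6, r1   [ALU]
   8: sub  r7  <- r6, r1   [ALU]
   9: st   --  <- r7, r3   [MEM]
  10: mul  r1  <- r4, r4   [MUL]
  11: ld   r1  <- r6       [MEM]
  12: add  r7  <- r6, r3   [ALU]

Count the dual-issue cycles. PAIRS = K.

PAIRS = 5

t=0 i0/i1:and.ALU+xor.ALU ; dual
t=1 i2:st.MEM ; no-port MEM/MEM
t=2 i3/i4:st.MEM+add.ALU ; dual
t=3 i5/i6:xor.ALU+ld.MEM ; dual
t=4 i7:add.ALU ; RAW r6
t=5 i8:sub.ALU ; RAW r7
t=6 i9/i10:st.MEM+mul.MUL ; dual
t=7 i11/i12:ld.MEM+add.ALU ; dual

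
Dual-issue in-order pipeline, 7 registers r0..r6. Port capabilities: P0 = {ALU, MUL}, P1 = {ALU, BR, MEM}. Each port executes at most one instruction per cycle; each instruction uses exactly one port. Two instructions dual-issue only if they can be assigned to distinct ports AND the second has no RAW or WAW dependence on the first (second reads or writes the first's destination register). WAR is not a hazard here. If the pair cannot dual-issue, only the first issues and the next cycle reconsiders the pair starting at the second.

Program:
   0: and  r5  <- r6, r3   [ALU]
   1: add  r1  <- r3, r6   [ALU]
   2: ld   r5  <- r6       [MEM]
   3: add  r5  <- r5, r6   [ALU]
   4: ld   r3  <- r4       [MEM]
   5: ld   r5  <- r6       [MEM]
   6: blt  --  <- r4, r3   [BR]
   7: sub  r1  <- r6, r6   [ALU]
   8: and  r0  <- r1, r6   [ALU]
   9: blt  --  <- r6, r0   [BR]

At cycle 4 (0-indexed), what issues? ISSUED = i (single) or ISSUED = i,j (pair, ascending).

0. and.ALU;add.ALU @i0+i1  | pair
1. ld.MEM @i2  | RAW+WAW r5
2. add.ALU;ld.MEM @i3+i4  | pair
3. ld.MEM @i5  | no-port MEM/BR
4. blt.BR;sub.ALU @i6+i7  | pair
5. and.ALU @i8  | RAW r0
6. blt.BR @i9  | tail

ISSUED = 6,7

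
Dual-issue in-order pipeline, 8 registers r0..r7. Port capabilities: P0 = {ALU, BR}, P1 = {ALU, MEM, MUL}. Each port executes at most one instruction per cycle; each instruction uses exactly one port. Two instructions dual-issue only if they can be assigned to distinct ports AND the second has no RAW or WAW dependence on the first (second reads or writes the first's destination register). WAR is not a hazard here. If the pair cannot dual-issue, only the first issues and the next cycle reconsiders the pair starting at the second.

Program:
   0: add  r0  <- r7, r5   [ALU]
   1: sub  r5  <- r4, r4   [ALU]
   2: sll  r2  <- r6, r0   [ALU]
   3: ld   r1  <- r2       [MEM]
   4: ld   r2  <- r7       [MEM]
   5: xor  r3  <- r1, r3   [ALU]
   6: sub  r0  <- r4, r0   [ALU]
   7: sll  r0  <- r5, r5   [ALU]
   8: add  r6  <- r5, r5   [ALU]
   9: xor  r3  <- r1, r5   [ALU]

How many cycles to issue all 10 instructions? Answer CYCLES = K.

CYCLES = 7

0. add.ALU/sub.ALU @i0+i1  | dual
1. sll.ALU @i2  | RAW r2
2. ld.MEM @i3  | no-port MEM/MEM
3. ld.MEM/xor.ALU @i4+i5  | dual
4. sub.ALU @i6  | WAW r0
5. sll.ALU/add.ALU @i7+i8  | dual
6. xor.ALU @i9  | tail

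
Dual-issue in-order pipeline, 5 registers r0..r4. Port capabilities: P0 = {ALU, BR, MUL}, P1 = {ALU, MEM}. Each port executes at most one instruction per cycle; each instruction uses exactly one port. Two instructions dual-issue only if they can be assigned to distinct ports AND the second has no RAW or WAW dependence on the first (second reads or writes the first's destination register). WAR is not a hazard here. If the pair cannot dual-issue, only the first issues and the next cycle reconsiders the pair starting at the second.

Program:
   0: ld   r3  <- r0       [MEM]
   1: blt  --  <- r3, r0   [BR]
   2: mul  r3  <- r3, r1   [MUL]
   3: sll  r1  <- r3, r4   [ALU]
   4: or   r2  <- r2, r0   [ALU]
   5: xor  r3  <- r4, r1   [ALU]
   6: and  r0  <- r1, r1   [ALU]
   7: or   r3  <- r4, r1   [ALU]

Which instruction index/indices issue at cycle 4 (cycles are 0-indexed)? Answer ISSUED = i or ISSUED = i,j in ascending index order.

0. ld @i0  | RAW r3
1. blt @i1  | no-port BR/MUL
2. mul @i2  | RAW r3
3. sll/or @i3&i4  | pair
4. xor/and @i5&i6  | pair
5. or @i7  | tail

ISSUED = 5,6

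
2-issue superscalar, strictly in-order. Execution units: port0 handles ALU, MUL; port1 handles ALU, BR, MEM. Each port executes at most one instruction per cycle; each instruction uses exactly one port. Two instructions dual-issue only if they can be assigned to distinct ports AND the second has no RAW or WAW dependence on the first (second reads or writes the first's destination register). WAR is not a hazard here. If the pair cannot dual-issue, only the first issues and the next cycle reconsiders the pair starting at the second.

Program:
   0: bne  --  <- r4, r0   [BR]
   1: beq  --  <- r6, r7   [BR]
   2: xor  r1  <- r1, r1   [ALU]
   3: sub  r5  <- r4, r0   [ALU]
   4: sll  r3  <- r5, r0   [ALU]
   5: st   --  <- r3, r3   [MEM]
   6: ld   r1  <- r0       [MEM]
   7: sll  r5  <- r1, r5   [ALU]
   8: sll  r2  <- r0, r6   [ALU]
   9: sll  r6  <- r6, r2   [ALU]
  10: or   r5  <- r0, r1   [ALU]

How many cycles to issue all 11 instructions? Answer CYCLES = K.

CYCLES = 8

[0] i0  bne.BR  -- no-port BR/BR
[1] i1&i2  beq.BR/xor.ALU  -- dual
[2] i3  sub.ALU  -- RAW r5
[3] i4  sll.ALU  -- RAW r3
[4] i5  st.MEM  -- no-port MEM/MEM
[5] i6  ld.MEM  -- RAW r1
[6] i7&i8  sll.ALU/sll.ALU  -- dual
[7] i9&i10  sll.ALU/or.ALU  -- dual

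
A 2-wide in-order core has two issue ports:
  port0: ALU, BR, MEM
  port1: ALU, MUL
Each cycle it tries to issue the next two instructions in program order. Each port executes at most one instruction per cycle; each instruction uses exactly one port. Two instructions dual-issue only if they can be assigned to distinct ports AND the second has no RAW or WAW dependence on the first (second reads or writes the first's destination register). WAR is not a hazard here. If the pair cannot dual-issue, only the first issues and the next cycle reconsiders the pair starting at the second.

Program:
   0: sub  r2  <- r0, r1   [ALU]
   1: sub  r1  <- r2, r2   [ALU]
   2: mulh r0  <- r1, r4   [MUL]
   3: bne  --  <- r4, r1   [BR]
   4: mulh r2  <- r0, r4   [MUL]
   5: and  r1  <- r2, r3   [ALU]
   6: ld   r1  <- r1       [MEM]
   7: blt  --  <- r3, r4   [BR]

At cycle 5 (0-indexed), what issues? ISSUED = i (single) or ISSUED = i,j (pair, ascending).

ISSUED = 6

c0: i0 sub  RAW r2
c1: i1 sub  RAW r1
c2: i2&i3 mulh bne  pair
c3: i4 mulh  RAW r2
c4: i5 and  RAW+WAW r1
c5: i6 ld  no-port MEM/BR
c6: i7 blt  tail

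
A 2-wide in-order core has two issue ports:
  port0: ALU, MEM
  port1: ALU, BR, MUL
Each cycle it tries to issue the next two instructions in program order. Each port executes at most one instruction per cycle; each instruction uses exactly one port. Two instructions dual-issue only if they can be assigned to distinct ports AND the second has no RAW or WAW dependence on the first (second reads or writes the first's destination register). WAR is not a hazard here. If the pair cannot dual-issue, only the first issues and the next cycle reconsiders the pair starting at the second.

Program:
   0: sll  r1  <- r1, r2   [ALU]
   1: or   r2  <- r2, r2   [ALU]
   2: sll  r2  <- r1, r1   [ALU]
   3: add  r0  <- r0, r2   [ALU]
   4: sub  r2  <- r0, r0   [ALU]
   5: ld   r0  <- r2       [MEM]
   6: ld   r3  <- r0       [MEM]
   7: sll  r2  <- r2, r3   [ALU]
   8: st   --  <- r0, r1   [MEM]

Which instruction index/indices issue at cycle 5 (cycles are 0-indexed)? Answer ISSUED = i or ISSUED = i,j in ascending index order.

ISSUED = 6

[0] i0+i1  sll;or  -- 2-wide
[1] i2  sll  -- RAW r2
[2] i3  add  -- RAW r0
[3] i4  sub  -- RAW r2
[4] i5  ld  -- no-port MEM/MEM
[5] i6  ld  -- RAW r3
[6] i7+i8  sll;st  -- 2-wide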